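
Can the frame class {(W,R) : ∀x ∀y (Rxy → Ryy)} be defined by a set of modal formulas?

This is a Sahlqvist condition; the T□ axiom □(□r → r) defines it.
Suppose □(□r→r) is valid. Take Rxy and set V(r)={w : Ryw}. Then at y, □r holds; since □(□r→r) at x, □r→r at y, so r at y, i.e. Ryy.

Definable; □(□r → r) defines it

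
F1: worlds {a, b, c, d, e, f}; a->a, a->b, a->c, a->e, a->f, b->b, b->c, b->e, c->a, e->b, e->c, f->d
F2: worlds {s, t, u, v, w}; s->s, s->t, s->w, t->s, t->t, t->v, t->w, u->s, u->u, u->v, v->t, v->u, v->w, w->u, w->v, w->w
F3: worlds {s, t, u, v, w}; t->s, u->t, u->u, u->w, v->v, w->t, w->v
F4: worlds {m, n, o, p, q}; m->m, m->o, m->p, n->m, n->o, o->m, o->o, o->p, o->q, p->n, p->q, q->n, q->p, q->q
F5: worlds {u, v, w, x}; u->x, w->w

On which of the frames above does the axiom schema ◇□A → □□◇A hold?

This is the axiom for a generalized confluence (Geach) condition; its first-order frame correspondent is ∀x ∀y ∀z ((xRy ∧ xR²z) → ∃w (yRw ∧ zRw)).
F1: fails — aRa, aR²d but no w with aRw and dRw.
F2: holds.
F3: fails — uRt, uR²s but no w* with tRw* and sRw*.
F4: fails — mRm, mR²p but no w with mRw and pRw.
F5: holds.

F2, F5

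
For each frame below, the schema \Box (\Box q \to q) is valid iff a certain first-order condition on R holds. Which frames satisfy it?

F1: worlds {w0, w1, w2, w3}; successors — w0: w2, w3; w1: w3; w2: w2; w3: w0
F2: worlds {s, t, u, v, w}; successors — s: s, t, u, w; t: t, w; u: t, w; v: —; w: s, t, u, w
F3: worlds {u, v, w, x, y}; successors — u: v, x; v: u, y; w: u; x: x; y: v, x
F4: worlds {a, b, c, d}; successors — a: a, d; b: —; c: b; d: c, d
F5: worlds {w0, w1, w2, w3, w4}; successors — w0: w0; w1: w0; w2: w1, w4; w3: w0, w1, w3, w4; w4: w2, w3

This is the axiom for shift-reflexivity; its first-order frame correspondent is \forall x \forall y (Rxy \to Ryy).
F1: fails — Rw3w0 but not Rw0w0.
F2: fails — Rwu but not Ruu.
F3: fails — Ruv but not Rvv.
F4: fails — Rdc but not Rcc.
F5: fails — Rw2w4 but not Rw4w4.

none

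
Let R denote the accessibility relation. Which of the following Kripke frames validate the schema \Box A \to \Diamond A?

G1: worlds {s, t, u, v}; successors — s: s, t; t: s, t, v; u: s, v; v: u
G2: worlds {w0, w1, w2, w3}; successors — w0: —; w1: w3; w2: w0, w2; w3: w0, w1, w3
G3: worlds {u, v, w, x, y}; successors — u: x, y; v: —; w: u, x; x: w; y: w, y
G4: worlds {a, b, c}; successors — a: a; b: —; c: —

This is the axiom for seriality; its first-order frame correspondent is \forall x \exists y Rxy.
G1: holds.
G2: fails — world w0 has no successor.
G3: fails — world v has no successor.
G4: fails — world b has no successor.
Valid on: G1.

G1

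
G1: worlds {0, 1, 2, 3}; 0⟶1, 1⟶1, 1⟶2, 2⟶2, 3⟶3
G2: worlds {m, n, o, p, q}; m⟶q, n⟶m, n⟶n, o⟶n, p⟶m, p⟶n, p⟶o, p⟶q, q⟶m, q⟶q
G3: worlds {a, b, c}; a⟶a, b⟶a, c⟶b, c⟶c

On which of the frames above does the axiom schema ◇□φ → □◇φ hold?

Frame correspondent (Sahlqvist): ∀x ∀y ∀z (Rxy ∧ Rxz → ∃w (Ryw ∧ Rzw)) — i.e. convergence.
G1: ✓.
G2: fails — Rnn and Rnm but n and m have no common successor.
G3: fails — Rcc and Rcb but c and b have no common successor.

G1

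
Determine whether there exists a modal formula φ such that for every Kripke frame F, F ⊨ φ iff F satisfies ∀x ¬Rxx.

Modal frame validity is preserved under surjective bounded morphisms.
The 5-cycle (worlds s,t,u,v,w with s→t→u→v→w→s) is irreflexive, and the map sending every world to a single reflexive point • is a surjective bounded morphism (forth: every edge maps to (•,•); back: every world has a successor). So any modal formula valid on the 5-cycle is also valid on the reflexive point, which is not irreflexive.
Hence irreflexivity is not modally definable.

Not modally definable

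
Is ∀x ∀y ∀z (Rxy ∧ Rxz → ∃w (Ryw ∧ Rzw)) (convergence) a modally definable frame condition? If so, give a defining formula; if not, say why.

Definable; ◇□q → □◇q defines it

This is a Sahlqvist condition; the .2 axiom ◇□q → □◇q defines it.
Suppose ◇□q→□◇q is valid. Take Rxy, Rxz and set V(q)={w : Ryw}. Then □q at y so ◇□q at x, so □◇q at x, so ◇q at z, giving w with Rzw and Ryw.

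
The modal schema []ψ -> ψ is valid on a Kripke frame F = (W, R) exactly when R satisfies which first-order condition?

Reflexivity

Suppose □ψ→ψ is valid. At any x set V(ψ)={w : Rxw}. Then □ψ holds at x, so ψ holds at x, i.e. Rxx.
Conversely, any frame satisfying forall x Rxx validates the schema.
So the correspondent is reflexivity.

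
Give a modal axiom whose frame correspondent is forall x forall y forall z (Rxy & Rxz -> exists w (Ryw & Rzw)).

◇□q → □◇q

This is convergence; the standard corresponding axiom is .2: ◇□q → □◇q.
Suppose ◇□q→□◇q is valid. Take Rxy, Rxz and set V(q)={w : Ryw}. Then □q at y so ◇□q at x, so □◇q at x, so ◇q at z, giving w with Rzw and Ryw.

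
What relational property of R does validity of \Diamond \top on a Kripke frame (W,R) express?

◇⊤ holds at w iff w has a successor, so frame-validity of ◇⊤ is exactly seriality. Equivalently via □p → ◇p:
Suppose □p→◇p is valid. At any x set V(p)=W. Then □p at x, so ◇p at x, so x has a successor.
Conversely, any frame satisfying \forall x \exists y Rxy validates the schema.
Frame condition: \forall x \exists y Rxy.

seriality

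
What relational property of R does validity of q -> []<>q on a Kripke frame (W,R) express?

Symmetry

Suppose q→□◇q is valid. Take Rxy and set V(q)={x}. Then q at x, so □◇q at x, so ◇q at y, so some z with Ryz has q; z=x, i.e. Ryx.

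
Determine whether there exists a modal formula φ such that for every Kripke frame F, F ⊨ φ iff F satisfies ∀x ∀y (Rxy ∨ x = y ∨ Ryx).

Modal frame validity is preserved under disjoint unions.
Take 4 disjoint single-world reflexive frames: each is trivially connected, but their disjoint union has 4 worlds with no edge between distinct components, so it is not connected.
So the class is not modally definable.

Not definable by any modal formula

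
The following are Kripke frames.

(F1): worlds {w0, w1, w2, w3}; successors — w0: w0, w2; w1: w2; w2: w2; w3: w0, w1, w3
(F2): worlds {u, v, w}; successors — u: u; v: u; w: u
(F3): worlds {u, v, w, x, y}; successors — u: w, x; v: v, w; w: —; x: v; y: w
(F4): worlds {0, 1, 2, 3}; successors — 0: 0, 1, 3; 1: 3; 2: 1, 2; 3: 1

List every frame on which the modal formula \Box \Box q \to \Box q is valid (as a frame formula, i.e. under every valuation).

(F1), (F2)

The schema corresponds to density: \forall x \forall y (Rxy \to \exists z (Rxz \wedge Rzy)).
(F1): holds.
(F2): holds.
(F3): fails — Ruw but no z with Ruz and Rzw.
(F4): fails — R31 but no z with R3z and Rz1.
Valid on: (F1), (F2).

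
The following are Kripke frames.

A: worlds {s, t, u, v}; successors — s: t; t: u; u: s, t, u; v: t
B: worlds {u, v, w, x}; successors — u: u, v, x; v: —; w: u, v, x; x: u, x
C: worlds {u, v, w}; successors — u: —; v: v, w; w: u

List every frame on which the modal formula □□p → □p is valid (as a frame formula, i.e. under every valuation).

Frame correspondent (Sahlqvist): ∀x ∀y (Rxy → ∃z (Rxz ∧ Rzy)) — i.e. density.
A: fails — Rvt but no z with Rvz and Rzt.
B: holds.
C: fails — Rwu but no z with Rwz and Rzu.
Valid on: B.

B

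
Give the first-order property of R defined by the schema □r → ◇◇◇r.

This is a Sahlqvist (Geach-type) schema ◇^0□^1r → □^0◇^3r.
Minimal-valuation argument: fix x; take any y with xR^0y and any z with xR^0z. Set V(r) to the set of worlds R-reachable from y in exactly 1 step. Then □^1r holds at y, so the antecedent holds at x; validity forces ◇^3r at z, giving a w with zR^3w and yR^1w.
First-order correspondent: ∀x ∃w (xRw ∧ xR³w).

∀x ∃w (xRw ∧ xR³w)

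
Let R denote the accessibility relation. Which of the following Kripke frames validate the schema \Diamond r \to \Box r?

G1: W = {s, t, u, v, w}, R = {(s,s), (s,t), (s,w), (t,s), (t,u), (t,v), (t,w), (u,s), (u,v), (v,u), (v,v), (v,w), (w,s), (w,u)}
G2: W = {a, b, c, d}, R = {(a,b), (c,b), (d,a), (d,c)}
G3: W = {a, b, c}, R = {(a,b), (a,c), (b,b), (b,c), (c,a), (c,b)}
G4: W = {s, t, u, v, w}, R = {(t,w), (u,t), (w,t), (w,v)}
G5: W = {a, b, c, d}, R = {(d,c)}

G5

Frame correspondent (Sahlqvist): \forall x \forall y \forall z (Rxy \wedge Rxz \to y = z) — i.e. partial functionality.
G1: fails — s sees both s and t.
G2: fails — d sees both a and c.
G3: fails — a sees both b and c.
G4: fails — w sees both t and v.
G5: ✓.
Valid on: G5.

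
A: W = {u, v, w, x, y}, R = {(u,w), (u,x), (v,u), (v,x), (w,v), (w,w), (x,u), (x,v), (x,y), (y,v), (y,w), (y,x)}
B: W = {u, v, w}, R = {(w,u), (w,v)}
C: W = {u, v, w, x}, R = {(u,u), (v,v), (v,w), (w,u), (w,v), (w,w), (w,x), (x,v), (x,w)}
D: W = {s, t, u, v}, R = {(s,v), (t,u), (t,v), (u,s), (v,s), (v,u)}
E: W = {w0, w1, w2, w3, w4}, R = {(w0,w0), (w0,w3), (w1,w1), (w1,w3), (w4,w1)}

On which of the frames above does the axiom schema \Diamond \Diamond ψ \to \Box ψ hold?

B

The schema corresponds to a generalized confluence (Geach) condition: \forall x \forall y \forall z ((x R^2 y \wedge xRz) \to \exists w (y = w \wedge z = w)).
A: fails — uR²u, uRw but u ≠ w.
B: satisfies the condition.
C: fails — vR²u, vRv but u ≠ v.
D: fails — sR²s, sRv but s ≠ v.
E: fails — w0R²w0, w0Rw3 but w0 ≠ w3.
Valid on: B.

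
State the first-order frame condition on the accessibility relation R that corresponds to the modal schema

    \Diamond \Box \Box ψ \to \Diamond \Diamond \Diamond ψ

\forall x \forall y (xRy \to \exists w (y R^2 w \wedge x R^3 w))

This is a Sahlqvist (Geach-type) schema ◇^1□^2ψ → □^0◇^3ψ.
Minimal-valuation argument: fix x; take any y with xR^1y and any z with xR^0z. Set V(ψ) to the set of worlds R-reachable from y in exactly 2 steps. Then □^2ψ holds at y, so the antecedent holds at x; validity forces ◇^3ψ at z, giving a w with zR^3w and yR^2w.
First-order correspondent: \forall x \forall y (xRy \to \exists w (y R^2 w \wedge x R^3 w)).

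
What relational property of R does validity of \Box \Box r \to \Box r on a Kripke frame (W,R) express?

density

Suppose □□r→□r is valid. Take Rxy and set V(r)={w : xR²w}. Then □□r at x, so □r at x, so r at y, i.e. ∃z(Rxz∧Rzy).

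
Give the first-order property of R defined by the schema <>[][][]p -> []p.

This is a Sahlqvist (Geach-type) schema ◇^1□^3p → □^1◇^0p.
Minimal-valuation argument: fix x; take any y with xR^1y and any z with xR^1z. Set V(p) to the set of worlds R-reachable from y in exactly 3 steps. Then □^3p holds at y, so the antecedent holds at x; validity forces ◇^0p at z, giving a w with zR^0w and yR^3w.
First-order correspondent: forall x forall y forall z ((xRy & xRz) -> exists w (y R^3 w & z = w)).

forall x forall y forall z ((xRy & xRz) -> exists w (y R^3 w & z = w))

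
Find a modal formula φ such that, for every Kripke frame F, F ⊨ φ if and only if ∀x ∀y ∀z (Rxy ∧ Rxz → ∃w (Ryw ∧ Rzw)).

The condition is convergence. The .2 schema ◇□ψ → □◇ψ defines it.
Suppose ◇□ψ→□◇ψ is valid. Take Rxy, Rxz and set V(ψ)={w : Ryw}. Then □ψ at y so ◇□ψ at x, so □◇ψ at x, so ◇ψ at z, giving w with Rzw and Ryw.

◇□ψ → □◇ψ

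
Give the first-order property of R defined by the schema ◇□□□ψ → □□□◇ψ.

This is a Sahlqvist (Geach-type) schema ◇^1□^3ψ → □^3◇^1ψ.
First-order correspondent: ∀x ∀y ∀z ((xRy ∧ xR³z) → ∃w (yR³w ∧ zRw)).

∀x ∀y ∀z ((xRy ∧ xR³z) → ∃w (yR³w ∧ zRw))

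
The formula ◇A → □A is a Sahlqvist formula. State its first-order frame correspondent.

partial functionality: ∀x ∀y ∀z (Rxy ∧ Rxz → y = z)

Suppose ◇A→□A is valid. Take Rxy, Rxz and set V(A)={y}. Then ◇A at x, so □A at x, so A at z, i.e. z=y.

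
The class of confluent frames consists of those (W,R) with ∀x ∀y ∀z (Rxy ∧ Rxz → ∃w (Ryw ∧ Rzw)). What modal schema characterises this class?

◇□s → □◇s

The condition is convergence. The .2 schema ◇□s → □◇s defines it.
Suppose ◇□s→□◇s is valid. Take Rxy, Rxz and set V(s)={w : Ryw}. Then □s at y so ◇□s at x, so □◇s at x, so ◇s at z, giving w with Rzw and Ryw.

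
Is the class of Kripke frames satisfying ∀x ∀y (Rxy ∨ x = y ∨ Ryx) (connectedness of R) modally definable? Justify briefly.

Modal frame validity is preserved under disjoint unions.
Take 2 disjoint single-world reflexive frames: each is trivially connected, but their disjoint union has 2 worlds with no edge between distinct components, so it is not connected.
Hence connectedness of R is not modally definable.

Not modally definable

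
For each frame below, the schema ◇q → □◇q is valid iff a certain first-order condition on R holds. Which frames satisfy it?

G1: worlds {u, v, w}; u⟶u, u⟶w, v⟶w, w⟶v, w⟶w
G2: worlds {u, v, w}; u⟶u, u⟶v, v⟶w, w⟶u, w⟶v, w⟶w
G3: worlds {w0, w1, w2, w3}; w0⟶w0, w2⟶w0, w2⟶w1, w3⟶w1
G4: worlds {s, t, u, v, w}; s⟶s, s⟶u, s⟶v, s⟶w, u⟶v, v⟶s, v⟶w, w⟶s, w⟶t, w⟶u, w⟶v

Frame correspondent (Sahlqvist): ∀x ∀y ∀z (Rxy ∧ Rxz → Ryz) — i.e. the Euclidean property.
G1: fails — Ruw and Ruu but not Rwu.
G2: fails — Ruv and Ruv but not Rvv.
G3: fails — Rw2w0 and Rw2w1 but not Rw0w1.
G4: fails — Rsv and Rsv but not Rvv.

none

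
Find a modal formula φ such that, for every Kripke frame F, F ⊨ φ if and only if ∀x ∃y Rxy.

The condition is seriality. The D schema □q → ◇q defines it.

□q → ◇q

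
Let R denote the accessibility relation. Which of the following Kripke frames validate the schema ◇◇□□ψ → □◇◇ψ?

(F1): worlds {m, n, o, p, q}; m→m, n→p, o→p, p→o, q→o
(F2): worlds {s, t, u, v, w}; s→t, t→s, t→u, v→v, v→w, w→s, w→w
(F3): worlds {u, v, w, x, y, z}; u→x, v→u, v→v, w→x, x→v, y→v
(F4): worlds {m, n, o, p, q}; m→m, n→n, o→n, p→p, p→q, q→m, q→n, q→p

Frame correspondent (Sahlqvist): ∀x ∀y ∀z ((xR²y ∧ xRz) → ∃w (yR²w ∧ zR²w)) — i.e. a generalized confluence (Geach) condition.
(F1): fails — nR²o, nRp but no w with oR²w and pR²w.
(F2): fails — sR²s, sRt but no w* with sR²w* and tR²w*.
(F3): holds.
(F4): fails — qR²m, qRn but no w with mR²w and nR²w.
Valid on: (F3).

(F3)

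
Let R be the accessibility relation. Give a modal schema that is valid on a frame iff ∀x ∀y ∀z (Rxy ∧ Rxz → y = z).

This is partial functionality; the standard corresponding axiom is CD: ◇r → □r.
Suppose ◇r→□r is valid. Take Rxy, Rxz and set V(r)={y}. Then ◇r at x, so □r at x, so r at z, i.e. z=y.

◇r → □r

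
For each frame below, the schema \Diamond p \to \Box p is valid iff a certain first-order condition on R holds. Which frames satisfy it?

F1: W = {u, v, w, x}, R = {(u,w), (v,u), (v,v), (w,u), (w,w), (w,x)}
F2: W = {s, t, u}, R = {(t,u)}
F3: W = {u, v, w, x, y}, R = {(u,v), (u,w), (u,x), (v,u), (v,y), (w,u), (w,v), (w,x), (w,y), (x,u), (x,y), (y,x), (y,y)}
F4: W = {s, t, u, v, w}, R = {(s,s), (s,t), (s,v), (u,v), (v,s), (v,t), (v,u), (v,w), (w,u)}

F2

This is the axiom for partial functionality; its first-order frame correspondent is \forall x \forall y \forall z (Rxy \wedge Rxz \to y = z).
F1: fails — v sees both u and v.
F2: condition met.
F3: fails — u sees both v and w.
F4: fails — s sees both s and t.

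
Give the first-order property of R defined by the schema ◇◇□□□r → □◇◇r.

∀x ∀y ∀z ((xR²y ∧ xRz) → ∃w (yR³w ∧ zR²w))

This is a Sahlqvist (Geach-type) schema ◇^2□^3r → □^1◇^2r.
Minimal-valuation argument: fix x; take any y with xR^2y and any z with xR^1z. Set V(r) to the set of worlds R-reachable from y in exactly 3 steps. Then □^3r holds at y, so the antecedent holds at x; validity forces ◇^2r at z, giving a w with zR^2w and yR^3w.
First-order correspondent: ∀x ∀y ∀z ((xR²y ∧ xRz) → ∃w (yR³w ∧ zR²w)).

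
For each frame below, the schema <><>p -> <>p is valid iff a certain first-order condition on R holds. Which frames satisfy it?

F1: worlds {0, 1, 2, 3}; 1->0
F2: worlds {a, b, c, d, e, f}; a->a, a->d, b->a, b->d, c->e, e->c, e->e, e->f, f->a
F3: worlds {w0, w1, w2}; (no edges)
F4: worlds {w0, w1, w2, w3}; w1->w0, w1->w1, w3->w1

The schema corresponds to transitivity: forall x forall y forall z (Rxy & Ryz -> Rxz).
F1: satisfies the condition.
F2: fails — Rfa and Rad but not Rfd.
F3: satisfies the condition.
F4: fails — Rw3w1 and Rw1w0 but not Rw3w0.

F1, F3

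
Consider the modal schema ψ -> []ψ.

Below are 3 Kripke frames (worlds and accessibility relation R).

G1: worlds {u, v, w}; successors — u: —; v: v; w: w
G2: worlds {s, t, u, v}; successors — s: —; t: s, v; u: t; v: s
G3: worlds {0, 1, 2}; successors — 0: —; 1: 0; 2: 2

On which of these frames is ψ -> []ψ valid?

G1

This is the axiom for a generalized confluence (Geach) condition; its first-order frame correspondent is forall x forall z (xRz -> exists w (x = w & z = w)).
G1: satisfies the condition.
G2: fails — tRs but t ≠ s.
G3: fails — 1R0 but 1 ≠ 0.
Valid on: G1.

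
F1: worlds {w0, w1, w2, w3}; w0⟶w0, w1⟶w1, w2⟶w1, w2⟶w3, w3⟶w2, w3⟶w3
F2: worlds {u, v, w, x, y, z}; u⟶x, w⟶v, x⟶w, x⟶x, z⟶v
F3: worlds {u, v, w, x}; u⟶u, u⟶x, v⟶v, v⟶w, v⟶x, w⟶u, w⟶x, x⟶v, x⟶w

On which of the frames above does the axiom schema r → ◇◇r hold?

Frame correspondent (Sahlqvist): ∀x ∃w (x = w ∧ xR²w) — i.e. a generalized confluence (Geach) condition.
F1: satisfies the condition.
F2: fails — at u but no t with u=t and uR²t.
F3: satisfies the condition.
Valid on: F1, F3.

F1, F3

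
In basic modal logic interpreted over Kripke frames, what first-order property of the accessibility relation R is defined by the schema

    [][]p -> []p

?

density

Suppose □□p→□p is valid. Take Rxy and set V(p)={w : xR²w}. Then □□p at x, so □p at x, so p at y, i.e. ∃z(Rxz∧Rzy).
The converse is a direct semantic check.
Frame condition: forall x forall y (Rxy -> exists z (Rxz & Rzy)).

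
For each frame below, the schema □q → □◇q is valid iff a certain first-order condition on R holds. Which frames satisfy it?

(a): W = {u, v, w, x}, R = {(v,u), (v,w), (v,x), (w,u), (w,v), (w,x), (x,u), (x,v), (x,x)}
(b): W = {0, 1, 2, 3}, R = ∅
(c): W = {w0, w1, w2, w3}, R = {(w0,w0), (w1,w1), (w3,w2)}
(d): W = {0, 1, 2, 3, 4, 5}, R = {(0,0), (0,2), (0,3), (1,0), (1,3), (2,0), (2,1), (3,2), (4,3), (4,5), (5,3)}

(b)

This is the axiom for a generalized confluence (Geach) condition; its first-order frame correspondent is ∀x ∀z (xRz → ∃w (xRw ∧ zRw)).
(a): fails — vRu but no t with vRt and uRt.
(b): condition met.
(c): fails — w3Rw2 but no w with w3Rw and w2Rw.
(d): fails — 1R3 but no w with 1Rw and 3Rw.
Valid on: (b).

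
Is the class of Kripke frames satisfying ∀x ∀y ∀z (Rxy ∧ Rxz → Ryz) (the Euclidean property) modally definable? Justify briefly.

Yes — defined by ◇q → □◇q

The condition is the Euclidean property. A defining modal formula is ◇q → □◇q.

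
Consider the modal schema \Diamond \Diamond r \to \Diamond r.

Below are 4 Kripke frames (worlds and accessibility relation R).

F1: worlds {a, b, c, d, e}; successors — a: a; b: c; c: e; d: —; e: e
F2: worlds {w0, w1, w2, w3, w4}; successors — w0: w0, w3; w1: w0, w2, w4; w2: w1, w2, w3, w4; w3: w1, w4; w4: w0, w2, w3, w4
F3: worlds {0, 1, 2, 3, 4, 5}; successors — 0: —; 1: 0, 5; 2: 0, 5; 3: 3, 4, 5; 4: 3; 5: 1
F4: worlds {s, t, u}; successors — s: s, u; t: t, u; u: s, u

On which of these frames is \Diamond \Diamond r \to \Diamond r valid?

Frame correspondent (Sahlqvist): \forall x \forall y \forall z (Rxy \wedge Ryz \to Rxz) — i.e. transitivity.
F1: fails — Rbc and Rce but not Rbe.
F2: fails — Rw1w2 and Rw2w1 but not Rw1w1.
F3: fails — R51 and R10 but not R50.
F4: fails — Rtu and Rus but not Rts.

none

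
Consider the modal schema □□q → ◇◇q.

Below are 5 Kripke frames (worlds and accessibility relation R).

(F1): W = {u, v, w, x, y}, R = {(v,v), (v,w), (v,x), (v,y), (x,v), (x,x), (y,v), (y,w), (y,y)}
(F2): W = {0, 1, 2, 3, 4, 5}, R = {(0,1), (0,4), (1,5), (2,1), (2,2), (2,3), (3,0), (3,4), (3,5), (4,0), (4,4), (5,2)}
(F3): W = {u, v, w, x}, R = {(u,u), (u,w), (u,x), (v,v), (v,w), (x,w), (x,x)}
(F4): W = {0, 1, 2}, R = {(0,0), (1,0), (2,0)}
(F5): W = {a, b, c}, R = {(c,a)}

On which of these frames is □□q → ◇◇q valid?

Frame correspondent (Sahlqvist): ∀x ∃w (xR²w ∧ xR²w) — i.e. a generalized confluence (Geach) condition.
(F1): fails — at u but no t with uR²t and uR²t.
(F2): condition met.
(F3): fails — at w but no t with wR²t and wR²t.
(F4): condition met.
(F5): fails — at a but no w with aR²w and aR²w.
Valid on: (F2), (F4).

(F2), (F4)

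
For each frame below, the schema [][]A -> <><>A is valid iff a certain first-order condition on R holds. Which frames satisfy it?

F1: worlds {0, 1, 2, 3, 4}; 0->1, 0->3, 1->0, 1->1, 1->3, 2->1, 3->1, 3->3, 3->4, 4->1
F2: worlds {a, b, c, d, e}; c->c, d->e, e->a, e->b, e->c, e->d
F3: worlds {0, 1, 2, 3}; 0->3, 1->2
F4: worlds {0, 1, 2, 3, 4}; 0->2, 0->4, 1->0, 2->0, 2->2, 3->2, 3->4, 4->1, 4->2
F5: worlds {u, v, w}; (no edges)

F1, F4

The schema corresponds to a generalized confluence (Geach) condition: forall x exists w (x R^2 w & x R^2 w).
F1: satisfies the condition.
F2: fails — at a but no w with aR²w and aR²w.
F3: fails — at 0 but no w with 0R²w and 0R²w.
F4: satisfies the condition.
F5: fails — at u but no t with uR²t and uR²t.
Valid on: F1, F4.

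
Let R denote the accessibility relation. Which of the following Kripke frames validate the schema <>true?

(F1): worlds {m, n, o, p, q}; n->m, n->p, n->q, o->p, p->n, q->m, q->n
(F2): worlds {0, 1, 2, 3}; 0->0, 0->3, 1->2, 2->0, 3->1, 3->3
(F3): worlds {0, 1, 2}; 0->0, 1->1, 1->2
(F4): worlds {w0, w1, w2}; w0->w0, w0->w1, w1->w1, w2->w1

Frame correspondent (Sahlqvist): forall x exists y Rxy — i.e. seriality.
(F1): fails — world m has no successor.
(F2): ✓.
(F3): fails — world 2 has no successor.
(F4): ✓.
Valid on: (F2), (F4).

(F2), (F4)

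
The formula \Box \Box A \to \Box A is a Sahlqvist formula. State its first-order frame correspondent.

Density

This schema is the C4 axiom.
Its frame correspondent is density — \forall x \forall y (Rxy \to \exists z (Rxz \wedge Rzy)).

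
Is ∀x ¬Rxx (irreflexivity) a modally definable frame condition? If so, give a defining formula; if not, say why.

Modal frame validity is preserved under surjective bounded morphisms.
The 4-cycle (worlds w0,w1,w2,w3 with w0→w1→w2→w3→w0) is irreflexive, and the map sending every world to a single reflexive point • is a surjective bounded morphism (forth: every edge maps to (•,•); back: every world has a successor). So any modal formula valid on the 4-cycle is also valid on the reflexive point, which is not irreflexive.
Hence irreflexivity is not modally definable.

Not modally definable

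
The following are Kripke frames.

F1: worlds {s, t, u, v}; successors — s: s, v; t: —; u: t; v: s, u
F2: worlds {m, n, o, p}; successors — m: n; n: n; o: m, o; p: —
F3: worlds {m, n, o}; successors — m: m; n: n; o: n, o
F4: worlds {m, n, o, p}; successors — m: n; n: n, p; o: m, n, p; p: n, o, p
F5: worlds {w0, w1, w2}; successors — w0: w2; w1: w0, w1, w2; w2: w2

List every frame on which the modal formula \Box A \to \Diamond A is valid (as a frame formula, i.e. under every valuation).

F3, F4, F5

This is the axiom for seriality; its first-order frame correspondent is \forall x \exists y Rxy.
F1: fails — world t has no successor.
F2: fails — world p has no successor.
F3: holds.
F4: holds.
F5: holds.
Valid on: F3, F4, F5.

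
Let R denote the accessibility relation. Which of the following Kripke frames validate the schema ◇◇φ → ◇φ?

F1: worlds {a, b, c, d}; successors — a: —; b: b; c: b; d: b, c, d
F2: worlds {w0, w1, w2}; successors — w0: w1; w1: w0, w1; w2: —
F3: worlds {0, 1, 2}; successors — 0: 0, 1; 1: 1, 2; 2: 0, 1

F1

This is the axiom for transitivity; its first-order frame correspondent is ∀x ∀y ∀z (Rxy ∧ Ryz → Rxz).
F1: holds.
F2: fails — Rw0w1 and Rw1w0 but not Rw0w0.
F3: fails — R12 and R20 but not R10.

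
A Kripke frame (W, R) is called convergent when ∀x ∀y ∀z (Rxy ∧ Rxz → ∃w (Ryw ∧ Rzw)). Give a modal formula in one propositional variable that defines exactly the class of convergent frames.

The condition is convergence. The .2 schema ◇□r → □◇r defines it.

◇□r → □◇r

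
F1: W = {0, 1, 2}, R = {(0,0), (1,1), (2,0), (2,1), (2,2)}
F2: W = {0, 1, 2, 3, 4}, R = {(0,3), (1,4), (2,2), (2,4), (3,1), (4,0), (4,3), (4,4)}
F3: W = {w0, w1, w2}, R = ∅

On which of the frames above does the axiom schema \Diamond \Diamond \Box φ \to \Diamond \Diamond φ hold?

F1, F3

Frame correspondent (Sahlqvist): \forall x \forall y (x R^2 y \to \exists w (yRw \wedge x R^2 w)) — i.e. a generalized confluence (Geach) condition.
F1: condition met.
F2: fails — 0R²1 but no w with 1Rw and 0R²w.
F3: condition met.
Valid on: F1, F3.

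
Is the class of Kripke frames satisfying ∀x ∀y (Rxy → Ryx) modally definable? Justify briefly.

Definable; p → □◇p defines it

Yes: it is symmetry, defined by the B schema p → □◇p.
Suppose p→□◇p is valid. Take Rxy and set V(p)={x}. Then p at x, so □◇p at x, so ◇p at y, so some z with Ryz has p; z=x, i.e. Ryx.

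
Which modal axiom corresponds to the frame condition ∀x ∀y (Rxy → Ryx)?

s → □◇s

A defining formula is s → □◇s (the B axiom).
Suppose s→□◇s is valid. Take Rxy and set V(s)={x}. Then s at x, so □◇s at x, so ◇s at y, so some z with Ryz has s; z=x, i.e. Ryx.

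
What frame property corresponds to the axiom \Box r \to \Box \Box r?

Suppose □r→□□r is valid. Take Rxy, Ryz and set V(r)={w : Rxw}. Then □r at x, so □□r at x, so □r at y, so r at z, i.e. Rxz.

transitivity: \forall x \forall y \forall z (Rxy \wedge Ryz \to Rxz)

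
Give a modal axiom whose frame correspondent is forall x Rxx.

□q → q

This is reflexivity; the standard corresponding axiom is T: □q → q.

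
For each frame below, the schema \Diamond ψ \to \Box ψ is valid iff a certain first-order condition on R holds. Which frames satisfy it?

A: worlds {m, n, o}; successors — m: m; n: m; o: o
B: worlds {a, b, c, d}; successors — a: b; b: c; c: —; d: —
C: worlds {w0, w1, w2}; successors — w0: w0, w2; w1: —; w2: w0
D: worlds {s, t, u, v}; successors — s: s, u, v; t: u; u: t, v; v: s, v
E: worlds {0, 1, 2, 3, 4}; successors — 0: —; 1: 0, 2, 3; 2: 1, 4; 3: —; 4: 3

A, B

The schema corresponds to partial functionality: \forall x \forall y \forall z (Rxy \wedge Rxz \to y = z).
A: ✓.
B: ✓.
C: fails — w0 sees both w0 and w2.
D: fails — s sees both s and u.
E: fails — 1 sees both 0 and 2.
Valid on: A, B.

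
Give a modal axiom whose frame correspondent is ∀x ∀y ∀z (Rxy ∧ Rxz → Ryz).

◇ψ → □◇ψ

The condition is the Euclidean property. The 5 schema ◇ψ → □◇ψ defines it.
Suppose ◇ψ→□◇ψ is valid. Take Rxy, Rxz and set V(ψ)={y}. Then ◇ψ at x, so □◇ψ at x, so ◇ψ at z, so some w with Rzw has ψ; w=y, i.e. Rzy. By symmetry of the argument, Ryz.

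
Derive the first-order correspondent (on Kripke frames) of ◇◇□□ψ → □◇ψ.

∀x ∀y ∀z ((xR²y ∧ xRz) → ∃w (yR²w ∧ zRw))

This is a Sahlqvist (Geach-type) schema ◇^2□^2ψ → □^1◇^1ψ.
Minimal-valuation argument: fix x; take any y with xR^2y and any z with xR^1z. Set V(ψ) to the set of worlds R-reachable from y in exactly 2 steps. Then □^2ψ holds at y, so the antecedent holds at x; validity forces ◇^1ψ at z, giving a w with zR^1w and yR^2w.
First-order correspondent: ∀x ∀y ∀z ((xR²y ∧ xRz) → ∃w (yR²w ∧ zRw)).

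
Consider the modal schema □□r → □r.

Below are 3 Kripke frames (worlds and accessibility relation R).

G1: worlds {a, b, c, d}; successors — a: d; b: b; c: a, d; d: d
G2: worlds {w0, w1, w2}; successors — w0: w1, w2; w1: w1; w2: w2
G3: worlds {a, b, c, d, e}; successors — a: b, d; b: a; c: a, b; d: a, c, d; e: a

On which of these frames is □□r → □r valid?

G2

Frame correspondent (Sahlqvist): ∀x ∀y (Rxy → ∃z (Rxz ∧ Rzy)) — i.e. density.
G1: fails — Rca but no z with Rcz and Rza.
G2: satisfies the condition.
G3: fails — Rea but no z with Rez and Rza.
Valid on: G2.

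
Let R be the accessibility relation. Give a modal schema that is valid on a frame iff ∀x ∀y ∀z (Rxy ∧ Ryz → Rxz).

The condition is transitivity. The 4 schema □p → □□p defines it.

□p → □□p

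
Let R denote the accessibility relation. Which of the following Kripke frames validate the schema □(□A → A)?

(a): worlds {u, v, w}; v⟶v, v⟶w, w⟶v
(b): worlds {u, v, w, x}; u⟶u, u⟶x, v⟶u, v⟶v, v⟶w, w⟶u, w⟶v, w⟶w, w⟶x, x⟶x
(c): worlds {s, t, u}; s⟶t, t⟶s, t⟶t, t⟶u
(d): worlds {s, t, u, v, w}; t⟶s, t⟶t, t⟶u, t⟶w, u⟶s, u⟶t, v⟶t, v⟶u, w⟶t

Frame correspondent (Sahlqvist): ∀x ∀y (Rxy → Ryy) — i.e. shift-reflexivity.
(a): fails — Rvw but not Rww.
(b): holds.
(c): fails — Rtu but not Ruu.
(d): fails — Rus but not Rss.
Valid on: (b).

(b)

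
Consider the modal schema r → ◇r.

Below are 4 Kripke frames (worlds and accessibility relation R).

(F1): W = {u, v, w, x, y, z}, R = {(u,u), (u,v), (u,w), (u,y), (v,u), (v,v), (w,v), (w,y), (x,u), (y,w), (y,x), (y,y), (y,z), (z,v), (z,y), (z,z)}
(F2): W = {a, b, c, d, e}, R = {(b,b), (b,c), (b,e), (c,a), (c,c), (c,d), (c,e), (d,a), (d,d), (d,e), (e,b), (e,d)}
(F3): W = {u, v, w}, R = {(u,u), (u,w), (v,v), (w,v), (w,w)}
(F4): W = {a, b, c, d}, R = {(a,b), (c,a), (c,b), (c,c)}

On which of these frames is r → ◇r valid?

(F3)

This is the axiom for reflexivity; its first-order frame correspondent is ∀x Rxx.
(F1): fails — world w does not see itself.
(F2): fails — world a does not see itself.
(F3): holds.
(F4): fails — world a does not see itself.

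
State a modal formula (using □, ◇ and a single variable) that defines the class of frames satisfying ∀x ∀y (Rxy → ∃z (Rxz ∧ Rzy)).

A defining formula is □□ψ → □ψ (the C4 axiom).
Suppose □□ψ→□ψ is valid. Take Rxy and set V(ψ)={w : xR²w}. Then □□ψ at x, so □ψ at x, so ψ at y, i.e. ∃z(Rxz∧Rzy).

□□ψ → □ψ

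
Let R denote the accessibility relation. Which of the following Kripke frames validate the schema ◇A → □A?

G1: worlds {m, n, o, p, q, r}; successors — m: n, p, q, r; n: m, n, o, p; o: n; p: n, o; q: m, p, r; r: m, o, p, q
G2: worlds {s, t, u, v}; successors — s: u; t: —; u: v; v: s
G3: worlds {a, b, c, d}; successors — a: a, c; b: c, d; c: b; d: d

Frame correspondent (Sahlqvist): ∀x ∀y ∀z (Rxy ∧ Rxz → y = z) — i.e. partial functionality.
G1: fails — m sees both n and p.
G2: condition met.
G3: fails — a sees both a and c.
Valid on: G2.

G2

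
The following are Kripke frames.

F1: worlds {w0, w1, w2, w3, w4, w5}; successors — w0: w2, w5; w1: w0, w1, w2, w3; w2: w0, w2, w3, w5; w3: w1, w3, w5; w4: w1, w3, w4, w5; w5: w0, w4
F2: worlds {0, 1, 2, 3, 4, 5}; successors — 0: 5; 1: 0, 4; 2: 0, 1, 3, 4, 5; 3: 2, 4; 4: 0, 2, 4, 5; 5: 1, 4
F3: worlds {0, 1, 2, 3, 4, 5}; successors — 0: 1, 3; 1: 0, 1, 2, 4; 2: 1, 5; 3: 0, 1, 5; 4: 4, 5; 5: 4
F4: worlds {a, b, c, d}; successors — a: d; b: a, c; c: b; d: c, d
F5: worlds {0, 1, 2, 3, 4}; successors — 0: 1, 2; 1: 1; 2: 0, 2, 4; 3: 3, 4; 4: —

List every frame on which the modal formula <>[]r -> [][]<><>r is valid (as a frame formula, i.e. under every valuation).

F1

The schema corresponds to a generalized confluence (Geach) condition: forall x forall y forall z ((xRy & x R^2 z) -> exists w (yRw & z R^2 w)).
F1: satisfies the condition.
F2: fails — 1R0, 1R²0 but no w with 0Rw and 0R²w.
F3: fails — 1R0, 1R²4 but no w with 0Rw and 4R²w.
F4: fails — dRc, dR²c but no w with cRw and cR²w.
F5: fails — 0R1, 0R²4 but no w with 1Rw and 4R²w.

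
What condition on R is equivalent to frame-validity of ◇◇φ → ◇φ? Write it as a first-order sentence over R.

This is a Sahlqvist (Geach-type) schema ◇^2□^0φ → □^0◇^1φ.
Minimal-valuation argument: fix x; take any y with xR^2y and any z with xR^0z. Set V(φ) to the set of worlds R-reachable from y in exactly 0 steps. Then □^0φ holds at y, so the antecedent holds at x; validity forces ◇^1φ at z, giving a w with zR^1w and yR^0w.
First-order correspondent: ∀x ∀y (xR²y → ∃w (y = w ∧ xRw)).

∀x ∀y (xR²y → ∃w (y = w ∧ xRw))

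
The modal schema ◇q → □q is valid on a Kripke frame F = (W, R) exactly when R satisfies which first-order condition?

partial functionality: ∀x ∀y ∀z (Rxy ∧ Rxz → y = z)

This schema is the CD axiom.
It corresponds to partial functionality: ∀x ∀y ∀z (Rxy ∧ Rxz → y = z).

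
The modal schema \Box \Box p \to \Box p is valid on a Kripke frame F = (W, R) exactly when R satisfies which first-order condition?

Density

Suppose □□p→□p is valid. Take Rxy and set V(p)={w : xR²w}. Then □□p at x, so □p at x, so p at y, i.e. ∃z(Rxz∧Rzy).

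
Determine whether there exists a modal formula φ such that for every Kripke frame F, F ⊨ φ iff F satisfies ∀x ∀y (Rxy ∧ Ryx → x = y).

If a class were modally definable it would be closed under surjective bounded morphisms (Goldblatt–Thomason).
The 6-cycle (worlds w0,w1,w2,w3,w4,w5 with w0→w1→w2→w3→w4→w5→w0) is antisymmetric. Sending even-indexed worlds to s and odd-indexed worlds to t is a surjective bounded morphism onto the two-world frame with s↔t, which is not antisymmetric.
Hence antisymmetry is not modally definable.

Not definable by any modal formula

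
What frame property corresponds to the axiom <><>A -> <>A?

Replacing A by ¬A and contraposing gives the equivalent schema □A → □□A.
Suppose □A→□□A is valid. Take Rxy, Ryz and set V(A)={w : Rxw}. Then □A at x, so □□A at x, so □A at y, so A at z, i.e. Rxz.

transitivity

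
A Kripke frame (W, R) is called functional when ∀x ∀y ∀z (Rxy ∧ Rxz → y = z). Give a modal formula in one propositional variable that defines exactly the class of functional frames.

◇ψ → □ψ

This is partial functionality; the standard corresponding axiom is CD: ◇ψ → □ψ.
Suppose ◇ψ→□ψ is valid. Take Rxy, Rxz and set V(ψ)={y}. Then ◇ψ at x, so □ψ at x, so ψ at z, i.e. z=y.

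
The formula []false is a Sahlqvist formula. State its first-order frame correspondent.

emptiness of R

□⊥ is valid iff no world has any successor (otherwise □⊥ fails at any world with one).
Conversely, on a frame with emptiness of R the schema holds at every world under every valuation.
Frame condition: forall x forall y ~Rxy.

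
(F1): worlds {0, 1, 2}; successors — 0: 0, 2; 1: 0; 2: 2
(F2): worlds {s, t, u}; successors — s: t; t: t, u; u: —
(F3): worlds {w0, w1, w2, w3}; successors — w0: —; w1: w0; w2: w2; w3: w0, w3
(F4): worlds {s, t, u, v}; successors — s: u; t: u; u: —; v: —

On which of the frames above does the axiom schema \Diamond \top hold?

This is the axiom for seriality; its first-order frame correspondent is \forall x \exists y Rxy.
(F1): satisfies the condition.
(F2): fails — world u has no successor.
(F3): fails — world w0 has no successor.
(F4): fails — world u has no successor.
Valid on: (F1).

(F1)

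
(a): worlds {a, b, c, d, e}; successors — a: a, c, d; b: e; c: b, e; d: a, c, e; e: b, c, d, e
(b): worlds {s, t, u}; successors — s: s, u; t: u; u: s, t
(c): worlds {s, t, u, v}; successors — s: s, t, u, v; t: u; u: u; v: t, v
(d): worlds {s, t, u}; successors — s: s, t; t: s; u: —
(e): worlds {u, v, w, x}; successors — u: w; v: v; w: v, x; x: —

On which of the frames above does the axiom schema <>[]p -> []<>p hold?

This is the axiom for convergence; its first-order frame correspondent is forall x forall y forall z (Rxy & Rxz -> exists w (Ryw & Rzw)).
(a): fails — Raa and Rac but a and c have no common successor.
(b): condition met.
(c): fails — Rsv and Rsu but v and u have no common successor.
(d): condition met.
(e): fails — Rwx and Rwx but x and x have no common successor.
Valid on: (b), (d).

(b), (d)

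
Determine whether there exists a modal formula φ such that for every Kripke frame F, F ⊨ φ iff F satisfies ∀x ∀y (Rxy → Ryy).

Yes, by □(□q → q)

Yes: it is shift-reflexivity, defined by the T□ schema □(□q → q).
Suppose □(□q→q) is valid. Take Rxy and set V(q)={w : Ryw}. Then at y, □q holds; since □(□q→q) at x, □q→q at y, so q at y, i.e. Ryy.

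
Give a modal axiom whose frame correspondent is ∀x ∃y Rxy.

□r → ◇r

A defining formula is □r → ◇r (the D axiom).
Suppose □r→◇r is valid. At any x set V(r)=W. Then □r at x, so ◇r at x, so x has a successor.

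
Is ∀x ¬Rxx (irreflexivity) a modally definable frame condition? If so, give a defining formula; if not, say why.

Any modally definable frame class is closed under surjective bounded morphisms.
The 5-cycle (worlds w0,w1,w2,w3,w4 with w0→w1→w2→w3→w4→w0) is irreflexive, and the map sending every world to a single reflexive point • is a surjective bounded morphism (forth: every edge maps to (•,•); back: every world has a successor). So any modal formula valid on the 5-cycle is also valid on the reflexive point, which is not irreflexive.
Hence irreflexivity is not modally definable.

No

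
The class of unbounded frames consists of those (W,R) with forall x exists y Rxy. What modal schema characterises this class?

□p → ◇p

This is seriality; the standard corresponding axiom is D: □p → ◇p.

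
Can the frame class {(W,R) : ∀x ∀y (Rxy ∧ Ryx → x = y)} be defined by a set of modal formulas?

No

Any modally definable frame class is closed under surjective bounded morphisms.
The 8-cycle (worlds a,b,c,d,e,f,g,h with a→b→c→d→e→f→g→h→a) is antisymmetric. Sending even-indexed worlds to a and odd-indexed worlds to b is a surjective bounded morphism onto the two-world frame with a↔b, which is not antisymmetric.
So no modal formula (or set of formulas) defines exactly the antisymmetric frames.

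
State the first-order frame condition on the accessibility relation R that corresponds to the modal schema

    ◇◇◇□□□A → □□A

∀x ∀y ∀z ((xR³y ∧ xR²z) → ∃w (yR³w ∧ z = w))

This is a Sahlqvist (Geach-type) schema ◇^3□^3A → □^2◇^0A.
Minimal-valuation argument: fix x; take any y with xR^3y and any z with xR^2z. Set V(A) to the set of worlds R-reachable from y in exactly 3 steps. Then □^3A holds at y, so the antecedent holds at x; validity forces ◇^0A at z, giving a w with zR^0w and yR^3w.
First-order correspondent: ∀x ∀y ∀z ((xR³y ∧ xR²z) → ∃w (yR³w ∧ z = w)).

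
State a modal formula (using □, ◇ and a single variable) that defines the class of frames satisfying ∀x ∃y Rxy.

□ψ → ◇ψ

This is seriality; the standard corresponding axiom is D: □ψ → ◇ψ.
Suppose □ψ→◇ψ is valid. At any x set V(ψ)=W. Then □ψ at x, so ◇ψ at x, so x has a successor.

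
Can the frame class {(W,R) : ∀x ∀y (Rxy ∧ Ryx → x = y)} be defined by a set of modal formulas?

Not modally definable

If a class were modally definable it would be closed under surjective bounded morphisms (Goldblatt–Thomason).
The 6-cycle (worlds a,b,c,d,e,f with a→b→c→d→e→f→a) is antisymmetric. Sending even-indexed worlds to a and odd-indexed worlds to b is a surjective bounded morphism onto the two-world frame with a↔b, which is not antisymmetric.
So the class is not modally definable.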